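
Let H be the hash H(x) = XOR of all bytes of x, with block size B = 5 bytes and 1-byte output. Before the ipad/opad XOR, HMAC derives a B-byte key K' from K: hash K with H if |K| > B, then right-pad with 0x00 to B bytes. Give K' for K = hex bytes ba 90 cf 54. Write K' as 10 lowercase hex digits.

Key hex bytes ba 90 cf 54 is 4 bytes ≤ B = 5; zero-pad to 5 bytes: K' = ba 90 cf 54 00.

ba90cf5400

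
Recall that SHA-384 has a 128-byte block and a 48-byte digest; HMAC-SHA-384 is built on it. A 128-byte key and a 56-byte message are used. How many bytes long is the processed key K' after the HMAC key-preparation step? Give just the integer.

128

Key is 128 ≤ 128 bytes, zero-padded: |K'| = 128.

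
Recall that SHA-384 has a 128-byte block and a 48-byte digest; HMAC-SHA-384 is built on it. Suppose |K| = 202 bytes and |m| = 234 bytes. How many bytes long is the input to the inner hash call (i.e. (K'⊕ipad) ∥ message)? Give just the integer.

362

Key is 202 > 128 bytes, so it is hashed to 48 bytes then zero-padded to 128: |K'| = 128.
Inner input = (K'⊕ipad) ∥ m → 128 + 234 = 362 bytes.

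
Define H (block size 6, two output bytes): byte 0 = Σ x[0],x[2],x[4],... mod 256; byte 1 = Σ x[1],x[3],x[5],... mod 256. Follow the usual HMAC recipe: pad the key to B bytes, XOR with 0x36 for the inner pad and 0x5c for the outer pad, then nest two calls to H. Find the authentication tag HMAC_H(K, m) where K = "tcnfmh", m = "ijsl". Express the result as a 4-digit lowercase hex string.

Key "tcnfmh" = 74 63 6e 66 6d 68 is exactly B = 6 bytes: K' = 74 63 6e 66 6d 68.
K' ⊕ ipad = 42 55 58 50 5b 5e.  K' ⊕ opad = 28 3f 32 3a 31 34.
Inner input = (K'⊕ipad) ∥ m = 42 55 58 50 5b 5e ∥ 69 6a 73 6c.
Inner hash: even-index sum = 465 mod 256 = 209; odd-index sum = 473 mod 256 = 217 → d1 d9.
Outer input = (K'⊕opad) ∥ inner = 28 3f 32 3a 31 34 ∥ d1 d9.
Outer hash (tag): even-index sum = 348 mod 256 = 92; odd-index sum = 390 mod 256 = 134 → 5c 86.

5c86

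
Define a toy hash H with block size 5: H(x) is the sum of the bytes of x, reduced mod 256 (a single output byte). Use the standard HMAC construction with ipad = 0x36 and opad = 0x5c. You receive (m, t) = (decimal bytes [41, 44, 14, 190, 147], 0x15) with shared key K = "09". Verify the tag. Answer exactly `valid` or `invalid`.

invalid

Key "09" = 30 39 is 2 bytes ≤ B = 5; zero-pad to 5 bytes: K' = 30 39 00 00 00.
K' ⊕ ipad = 06 0f 36 36 36; K' ⊕ opad = 6c 65 5c 5c 5c.
Inner hash: sum = 6+15+54+54+54+41+44+14+190+147 = 619; mod 256 = 107 → 6b.
Outer hash (recomputed tag): sum = 108+101+92+92+92+107 = 592; mod 256 = 80 → 50.
Recomputed tag = 50; claimed = 15 → mismatch.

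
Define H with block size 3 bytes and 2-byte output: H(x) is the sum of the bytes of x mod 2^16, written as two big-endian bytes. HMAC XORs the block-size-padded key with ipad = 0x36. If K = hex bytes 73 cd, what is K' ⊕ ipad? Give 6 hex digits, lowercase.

45fb36

Key hex bytes 73 cd is 2 bytes ≤ B = 3; zero-pad to 3 bytes: K' = 73 cd 00.
XOR each byte with 0x36: 73⊕36=45, cd⊕36=fb, 00⊕36=36.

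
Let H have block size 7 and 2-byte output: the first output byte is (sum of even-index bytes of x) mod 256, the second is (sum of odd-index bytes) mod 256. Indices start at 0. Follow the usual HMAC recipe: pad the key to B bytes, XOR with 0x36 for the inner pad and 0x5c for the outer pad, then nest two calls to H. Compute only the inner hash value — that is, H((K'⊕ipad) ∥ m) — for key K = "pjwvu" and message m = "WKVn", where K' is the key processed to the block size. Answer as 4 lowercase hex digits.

b97f

Key "pjwvu" = 70 6a 77 76 75 is 5 bytes ≤ B = 7; zero-pad to 7 bytes: K' = 70 6a 77 76 75 00 00.
K' ⊕ ipad = 46 5c 41 40 43 36 36.
Inner input = 46 5c 41 40 43 36 36 ∥ 57 4b 56 6e.
Inner hash: even-index sum = 441 mod 256 = 185; odd-index sum = 383 mod 256 = 127 → b9 7f.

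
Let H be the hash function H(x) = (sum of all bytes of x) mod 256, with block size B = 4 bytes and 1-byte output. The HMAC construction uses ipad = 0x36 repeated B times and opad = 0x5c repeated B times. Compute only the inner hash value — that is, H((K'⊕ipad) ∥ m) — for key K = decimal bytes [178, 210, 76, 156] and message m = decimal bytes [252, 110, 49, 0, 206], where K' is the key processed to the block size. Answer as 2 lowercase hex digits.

f5

Key decimal bytes [178, 210, 76, 156] = b2 d2 4c 9c is exactly B = 4 bytes: K' = b2 d2 4c 9c.
K' ⊕ ipad = 84 e4 7a aa.
Inner input = 84 e4 7a aa ∥ fc 6e 31 00 ce.
Inner hash: sum = 132+228+122+170+252+110+49+0+206 = 1269; mod 256 = 245 → f5.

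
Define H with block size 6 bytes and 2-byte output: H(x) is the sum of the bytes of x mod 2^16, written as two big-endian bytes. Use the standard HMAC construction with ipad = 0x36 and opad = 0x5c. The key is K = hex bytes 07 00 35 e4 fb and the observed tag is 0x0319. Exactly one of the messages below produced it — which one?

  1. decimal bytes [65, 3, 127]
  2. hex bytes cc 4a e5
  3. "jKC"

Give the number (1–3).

Key hex bytes 07 00 35 e4 fb is 5 bytes ≤ B = 6; zero-pad to 6 bytes: K' = 07 00 35 e4 fb 00.
K' ⊕ ipad = 31 36 03 d2 cd 36; K' ⊕ opad = 5b 5c 69 b8 a7 5c.
m1: inner = H(31 36 03 d2 cd 36 41 03 7f) = 03 02; tag = H(5b 5c 69 b8 a7 5c 03 02) = 02e0
m2: inner = H(31 36 03 d2 cd 36 cc 4a e5) = 04 3a; tag = H(5b 5c 69 b8 a7 5c 04 3a) = 0319 ← matches
m3: inner = H(31 36 03 d2 cd 36 6a 4b 43) = 03 37; tag = H(5b 5c 69 b8 a7 5c 03 37) = 0315

2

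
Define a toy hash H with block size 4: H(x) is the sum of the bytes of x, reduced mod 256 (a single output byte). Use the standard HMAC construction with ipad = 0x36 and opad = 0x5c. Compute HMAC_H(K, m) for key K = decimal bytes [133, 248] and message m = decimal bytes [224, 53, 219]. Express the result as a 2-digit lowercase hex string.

12

Key decimal bytes [133, 248] = 85 f8 is 2 bytes ≤ B = 4; zero-pad to 4 bytes: K' = 85 f8 00 00.
K' ⊕ ipad = b3 ce 36 36.  K' ⊕ opad = d9 a4 5c 5c.
Inner input = (K'⊕ipad) ∥ m = b3 ce 36 36 ∥ e0 35 db.
Inner hash: sum = 179+206+54+54+224+53+219 = 989; mod 256 = 221 → dd.
Outer input = (K'⊕opad) ∥ inner = d9 a4 5c 5c ∥ dd.
Outer hash (tag): sum = 217+164+92+92+221 = 786; mod 256 = 18 → 12.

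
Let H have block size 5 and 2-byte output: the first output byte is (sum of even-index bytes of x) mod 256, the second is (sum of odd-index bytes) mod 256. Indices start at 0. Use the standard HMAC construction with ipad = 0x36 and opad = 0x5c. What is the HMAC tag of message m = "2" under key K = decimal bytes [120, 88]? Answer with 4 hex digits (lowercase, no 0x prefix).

b21a

Key decimal bytes [120, 88] = 78 58 is 2 bytes ≤ B = 5; zero-pad to 5 bytes: K' = 78 58 00 00 00.
K' ⊕ ipad = 4e 6e 36 36 36.  K' ⊕ opad = 24 04 5c 5c 5c.
Inner input = (K'⊕ipad) ∥ m = 4e 6e 36 36 36 ∥ 32.
Inner hash: even-index sum = 186 mod 256 = 186; odd-index sum = 214 mod 256 = 214 → ba d6.
Outer input = (K'⊕opad) ∥ inner = 24 04 5c 5c 5c ∥ ba d6.
Outer hash (tag): even-index sum = 434 mod 256 = 178; odd-index sum = 282 mod 256 = 26 → b2 1a.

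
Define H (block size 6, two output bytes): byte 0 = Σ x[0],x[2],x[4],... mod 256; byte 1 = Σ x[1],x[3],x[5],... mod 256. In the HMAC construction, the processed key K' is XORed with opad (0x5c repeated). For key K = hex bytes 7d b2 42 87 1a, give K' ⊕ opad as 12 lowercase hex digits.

Key hex bytes 7d b2 42 87 1a is 5 bytes ≤ B = 6; zero-pad to 6 bytes: K' = 7d b2 42 87 1a 00.
XOR each byte with 0x5c: 7d⊕5c=21, b2⊕5c=ee, 42⊕5c=1e, 87⊕5c=db, 1a⊕5c=46, 00⊕5c=5c.

21ee1edb465c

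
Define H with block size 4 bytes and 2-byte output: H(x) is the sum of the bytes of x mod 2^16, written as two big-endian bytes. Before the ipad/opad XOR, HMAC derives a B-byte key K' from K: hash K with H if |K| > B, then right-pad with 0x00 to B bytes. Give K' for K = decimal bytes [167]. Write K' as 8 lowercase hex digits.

a7000000

Key decimal bytes [167] = a7 is 1 byte ≤ B = 4; zero-pad to 4 bytes: K' = a7 00 00 00.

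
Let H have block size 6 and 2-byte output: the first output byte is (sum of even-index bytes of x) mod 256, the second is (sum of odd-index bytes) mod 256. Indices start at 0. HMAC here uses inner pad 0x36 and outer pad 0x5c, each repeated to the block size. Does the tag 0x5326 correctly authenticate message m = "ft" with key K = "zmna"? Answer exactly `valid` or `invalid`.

Key "zmna" = 7a 6d 6e 61 is 4 bytes ≤ B = 6; zero-pad to 6 bytes: K' = 7a 6d 6e 61 00 00.
K' ⊕ ipad = 4c 5b 58 57 36 36; K' ⊕ opad = 26 31 32 3d 5c 5c.
Inner hash: even-index sum = 320 mod 256 = 64; odd-index sum = 348 mod 256 = 92 → 40 5c.
Outer hash (recomputed tag): even-index sum = 244 mod 256 = 244; odd-index sum = 294 mod 256 = 38 → f4 26.
Recomputed tag = f426; claimed = 5326 → mismatch.

invalid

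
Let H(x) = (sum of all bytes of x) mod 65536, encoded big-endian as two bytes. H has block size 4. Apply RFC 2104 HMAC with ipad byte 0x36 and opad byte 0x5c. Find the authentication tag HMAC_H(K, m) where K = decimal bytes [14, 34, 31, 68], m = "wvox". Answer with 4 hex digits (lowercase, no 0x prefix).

Key decimal bytes [14, 34, 31, 68] = 0e 22 1f 44 is exactly B = 4 bytes: K' = 0e 22 1f 44.
K' ⊕ ipad = 38 14 29 72.  K' ⊕ opad = 52 7e 43 18.
Inner input = (K'⊕ipad) ∥ m = 38 14 29 72 ∥ 77 76 6f 78.
Inner hash: sum = 56+20+41+114+119+118+111+120 = 699 → 02 bb.
Outer input = (K'⊕opad) ∥ inner = 52 7e 43 18 ∥ 02 bb.
Outer hash (tag): sum = 82+126+67+24+2+187 = 488 → 01 e8.

01e8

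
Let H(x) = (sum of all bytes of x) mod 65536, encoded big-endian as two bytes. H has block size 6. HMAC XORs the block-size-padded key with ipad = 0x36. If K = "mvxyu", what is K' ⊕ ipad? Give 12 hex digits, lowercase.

Key "mvxyu" = 6d 76 78 79 75 is 5 bytes ≤ B = 6; zero-pad to 6 bytes: K' = 6d 76 78 79 75 00.
XOR each byte with 0x36: 6d⊕36=5b, 76⊕36=40, 78⊕36=4e, 79⊕36=4f, 75⊕36=43, 00⊕36=36.

5b404e4f4336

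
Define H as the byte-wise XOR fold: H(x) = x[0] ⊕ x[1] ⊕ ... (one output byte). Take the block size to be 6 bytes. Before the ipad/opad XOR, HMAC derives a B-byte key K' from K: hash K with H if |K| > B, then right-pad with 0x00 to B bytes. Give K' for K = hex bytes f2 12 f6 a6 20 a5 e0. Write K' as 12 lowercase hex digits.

|K| = 7 > B = 6, so first hash the key.
H(K): XOR f2⊕12⊕f6⊕a6⊕20⊕a5⊕e0 = d5.
Zero-pad H(K) = d5 to 6 bytes: K' = d5 00 00 00 00 00.

d50000000000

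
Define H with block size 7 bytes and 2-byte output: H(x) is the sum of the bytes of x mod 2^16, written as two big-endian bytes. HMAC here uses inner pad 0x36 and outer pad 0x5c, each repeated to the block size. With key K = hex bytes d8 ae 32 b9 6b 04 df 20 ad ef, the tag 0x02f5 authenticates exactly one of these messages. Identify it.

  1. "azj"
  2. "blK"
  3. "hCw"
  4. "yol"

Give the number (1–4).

Key hex bytes d8 ae 32 b9 6b 04 df 20 ad ef is 10 bytes > B = 7, so hash it first: H(key) = 05 7b, then zero-pad to 7 bytes: K' = 05 7b 00 00 00 00 00.
K' ⊕ ipad = 33 4d 36 36 36 36 36; K' ⊕ opad = 59 27 5c 5c 5c 5c 5c.
m1: inner = H(33 4d 36 36 36 36 36 61 7a 6a) = 02 d3; tag = H(59 27 5c 5c 5c 5c 5c 02 d3) = 0321
m2: inner = H(33 4d 36 36 36 36 36 62 6c 4b) = 02 a7; tag = H(59 27 5c 5c 5c 5c 5c 02 a7) = 02f5 ← matches
m3: inner = H(33 4d 36 36 36 36 36 68 43 77) = 02 b0; tag = H(59 27 5c 5c 5c 5c 5c 02 b0) = 02fe
m4: inner = H(33 4d 36 36 36 36 36 79 6f 6c) = 02 e2; tag = H(59 27 5c 5c 5c 5c 5c 02 e2) = 0330

2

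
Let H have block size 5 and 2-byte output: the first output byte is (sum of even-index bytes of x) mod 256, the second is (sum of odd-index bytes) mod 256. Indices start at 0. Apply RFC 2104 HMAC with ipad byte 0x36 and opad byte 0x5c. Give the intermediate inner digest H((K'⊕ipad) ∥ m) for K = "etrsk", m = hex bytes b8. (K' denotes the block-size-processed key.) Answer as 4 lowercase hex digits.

f43f

Key "etrsk" = 65 74 72 73 6b is exactly B = 5 bytes: K' = 65 74 72 73 6b.
K' ⊕ ipad = 53 42 44 45 5d.
Inner input = 53 42 44 45 5d ∥ b8.
Inner hash: even-index sum = 244 mod 256 = 244; odd-index sum = 319 mod 256 = 63 → f4 3f.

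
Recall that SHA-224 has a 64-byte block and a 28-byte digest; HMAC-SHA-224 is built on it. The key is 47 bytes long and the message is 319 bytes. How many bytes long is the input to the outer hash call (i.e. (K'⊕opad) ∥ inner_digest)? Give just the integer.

92

Key is 47 ≤ 64 bytes, zero-padded: |K'| = 64.
Outer input = (K'⊕opad) ∥ H(inner) → 64 + 28 = 92 bytes.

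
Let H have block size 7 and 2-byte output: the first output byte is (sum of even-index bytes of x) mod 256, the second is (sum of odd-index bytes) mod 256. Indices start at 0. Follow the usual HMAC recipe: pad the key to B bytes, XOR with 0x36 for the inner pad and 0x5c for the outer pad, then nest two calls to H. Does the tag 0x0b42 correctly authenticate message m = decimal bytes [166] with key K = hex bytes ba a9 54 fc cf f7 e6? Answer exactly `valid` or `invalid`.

Key hex bytes ba a9 54 fc cf f7 e6 is exactly B = 7 bytes: K' = ba a9 54 fc cf f7 e6.
K' ⊕ ipad = 8c 9f 62 ca f9 c1 d0; K' ⊕ opad = e6 f5 08 a0 93 ab ba.
Inner hash: even-index sum = 695 mod 256 = 183; odd-index sum = 720 mod 256 = 208 → b7 d0.
Outer hash (recomputed tag): even-index sum = 779 mod 256 = 11; odd-index sum = 759 mod 256 = 247 → 0b f7.
Recomputed tag = 0bf7; claimed = 0b42 → mismatch.

invalid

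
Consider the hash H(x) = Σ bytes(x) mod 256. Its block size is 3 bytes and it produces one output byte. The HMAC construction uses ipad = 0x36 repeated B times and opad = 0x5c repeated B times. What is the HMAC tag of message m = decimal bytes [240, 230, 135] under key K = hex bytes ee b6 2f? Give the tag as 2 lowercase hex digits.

Key hex bytes ee b6 2f is exactly B = 3 bytes: K' = ee b6 2f.
K' ⊕ ipad = d8 80 19.  K' ⊕ opad = b2 ea 73.
Inner input = (K'⊕ipad) ∥ m = d8 80 19 ∥ f0 e6 87.
Inner hash: sum = 216+128+25+240+230+135 = 974; mod 256 = 206 → ce.
Outer input = (K'⊕opad) ∥ inner = b2 ea 73 ∥ ce.
Outer hash (tag): sum = 178+234+115+206 = 733; mod 256 = 221 → dd.

dd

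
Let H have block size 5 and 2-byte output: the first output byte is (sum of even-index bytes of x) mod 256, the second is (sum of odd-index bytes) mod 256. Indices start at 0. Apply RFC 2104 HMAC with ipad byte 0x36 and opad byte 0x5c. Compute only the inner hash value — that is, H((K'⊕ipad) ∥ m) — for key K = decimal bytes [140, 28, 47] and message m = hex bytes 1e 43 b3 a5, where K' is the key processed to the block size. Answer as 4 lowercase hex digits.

f131

Key decimal bytes [140, 28, 47] = 8c 1c 2f is 3 bytes ≤ B = 5; zero-pad to 5 bytes: K' = 8c 1c 2f 00 00.
K' ⊕ ipad = ba 2a 19 36 36.
Inner input = ba 2a 19 36 36 ∥ 1e 43 b3 a5.
Inner hash: even-index sum = 497 mod 256 = 241; odd-index sum = 305 mod 256 = 49 → f1 31.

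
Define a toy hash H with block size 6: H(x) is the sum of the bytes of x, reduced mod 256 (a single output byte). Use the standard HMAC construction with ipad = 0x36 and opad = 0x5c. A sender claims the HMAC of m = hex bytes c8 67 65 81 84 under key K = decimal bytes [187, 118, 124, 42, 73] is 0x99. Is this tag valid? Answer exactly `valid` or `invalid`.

valid

Key decimal bytes [187, 118, 124, 42, 73] = bb 76 7c 2a 49 is 5 bytes ≤ B = 6; zero-pad to 6 bytes: K' = bb 76 7c 2a 49 00.
K' ⊕ ipad = 8d 40 4a 1c 7f 36; K' ⊕ opad = e7 2a 20 76 15 5c.
Inner hash: sum = 141+64+74+28+127+54+200+103+101+129+132 = 1153; mod 256 = 129 → 81.
Outer hash (recomputed tag): sum = 231+42+32+118+21+92+129 = 665; mod 256 = 153 → 99.
Recomputed tag = 99; claimed = 99 → match.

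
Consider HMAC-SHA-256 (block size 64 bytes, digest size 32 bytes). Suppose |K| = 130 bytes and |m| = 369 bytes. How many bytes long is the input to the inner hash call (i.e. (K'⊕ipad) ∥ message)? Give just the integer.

Key is 130 > 64 bytes, so it is hashed to 32 bytes then zero-padded to 64: |K'| = 64.
Inner input = (K'⊕ipad) ∥ m → 64 + 369 = 433 bytes.

433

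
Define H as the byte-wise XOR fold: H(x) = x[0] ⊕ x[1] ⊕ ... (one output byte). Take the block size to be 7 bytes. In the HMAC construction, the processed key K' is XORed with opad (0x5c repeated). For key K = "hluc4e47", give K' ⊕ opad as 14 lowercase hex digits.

1c5c5c5c5c5c5c

Key "hluc4e47" = 68 6c 75 63 34 65 34 37 is 8 bytes > B = 7, so hash it first: H(key) = 40, then zero-pad to 7 bytes: K' = 40 00 00 00 00 00 00.
XOR each byte with 0x5c: 40⊕5c=1c, 00⊕5c=5c, 00⊕5c=5c, 00⊕5c=5c, 00⊕5c=5c, 00⊕5c=5c, 00⊕5c=5c.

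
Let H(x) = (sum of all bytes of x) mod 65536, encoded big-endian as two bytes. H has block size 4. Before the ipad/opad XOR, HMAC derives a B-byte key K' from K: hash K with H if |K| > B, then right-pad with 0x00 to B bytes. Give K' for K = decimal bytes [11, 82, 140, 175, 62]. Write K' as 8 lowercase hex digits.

|K| = 5 > B = 4, so first hash the key.
H(K): sum = 11+82+140+175+62 = 470 → 01 d6.
Zero-pad H(K) = 01 d6 to 4 bytes: K' = 01 d6 00 00.

01d60000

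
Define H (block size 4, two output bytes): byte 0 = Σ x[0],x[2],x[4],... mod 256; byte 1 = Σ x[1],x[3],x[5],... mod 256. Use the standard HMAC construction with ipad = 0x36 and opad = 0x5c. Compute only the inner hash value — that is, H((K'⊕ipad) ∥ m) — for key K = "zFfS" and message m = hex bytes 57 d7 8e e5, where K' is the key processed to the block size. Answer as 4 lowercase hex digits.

Key "zFfS" = 7a 46 66 53 is exactly B = 4 bytes: K' = 7a 46 66 53.
K' ⊕ ipad = 4c 70 50 65.
Inner input = 4c 70 50 65 ∥ 57 d7 8e e5.
Inner hash: even-index sum = 385 mod 256 = 129; odd-index sum = 657 mod 256 = 145 → 81 91.

8191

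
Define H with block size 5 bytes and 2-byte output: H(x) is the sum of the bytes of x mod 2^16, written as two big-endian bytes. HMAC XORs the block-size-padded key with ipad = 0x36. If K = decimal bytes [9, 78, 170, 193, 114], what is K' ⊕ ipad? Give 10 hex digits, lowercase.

3f789cf744

Key decimal bytes [9, 78, 170, 193, 114] = 09 4e aa c1 72 is exactly B = 5 bytes: K' = 09 4e aa c1 72.
XOR each byte with 0x36: 09⊕36=3f, 4e⊕36=78, aa⊕36=9c, c1⊕36=f7, 72⊕36=44.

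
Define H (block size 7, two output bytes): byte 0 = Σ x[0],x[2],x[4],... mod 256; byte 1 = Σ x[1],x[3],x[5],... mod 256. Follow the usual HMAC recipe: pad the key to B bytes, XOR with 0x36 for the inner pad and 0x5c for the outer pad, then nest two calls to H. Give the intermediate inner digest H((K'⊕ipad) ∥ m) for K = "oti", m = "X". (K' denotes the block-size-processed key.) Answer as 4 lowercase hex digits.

Key "oti" = 6f 74 69 is 3 bytes ≤ B = 7; zero-pad to 7 bytes: K' = 6f 74 69 00 00 00 00.
K' ⊕ ipad = 59 42 5f 36 36 36 36.
Inner input = 59 42 5f 36 36 36 36 ∥ 58.
Inner hash: even-index sum = 292 mod 256 = 36; odd-index sum = 262 mod 256 = 6 → 24 06.

2406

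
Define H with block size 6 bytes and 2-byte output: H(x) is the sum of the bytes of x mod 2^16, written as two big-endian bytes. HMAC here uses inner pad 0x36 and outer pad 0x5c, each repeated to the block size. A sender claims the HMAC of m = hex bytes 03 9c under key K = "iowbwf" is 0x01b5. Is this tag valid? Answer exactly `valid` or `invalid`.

valid

Key "iowbwf" = 69 6f 77 62 77 66 is exactly B = 6 bytes: K' = 69 6f 77 62 77 66.
K' ⊕ ipad = 5f 59 41 54 41 50; K' ⊕ opad = 35 33 2b 3e 2b 3a.
Inner hash: sum = 95+89+65+84+65+80+3+156 = 637 → 02 7d.
Outer hash (recomputed tag): sum = 53+51+43+62+43+58+2+125 = 437 → 01 b5.
Recomputed tag = 01b5; claimed = 01b5 → match.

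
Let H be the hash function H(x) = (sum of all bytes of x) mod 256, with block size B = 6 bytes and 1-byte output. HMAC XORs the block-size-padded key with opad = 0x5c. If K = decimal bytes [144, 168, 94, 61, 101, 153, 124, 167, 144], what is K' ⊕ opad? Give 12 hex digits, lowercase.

Key decimal bytes [144, 168, 94, 61, 101, 153, 124, 167, 144] = 90 a8 5e 3d 65 99 7c a7 90 is 9 bytes > B = 6, so hash it first: H(key) = 84, then zero-pad to 6 bytes: K' = 84 00 00 00 00 00.
XOR each byte with 0x5c: 84⊕5c=d8, 00⊕5c=5c, 00⊕5c=5c, 00⊕5c=5c, 00⊕5c=5c, 00⊕5c=5c.

d85c5c5c5c5c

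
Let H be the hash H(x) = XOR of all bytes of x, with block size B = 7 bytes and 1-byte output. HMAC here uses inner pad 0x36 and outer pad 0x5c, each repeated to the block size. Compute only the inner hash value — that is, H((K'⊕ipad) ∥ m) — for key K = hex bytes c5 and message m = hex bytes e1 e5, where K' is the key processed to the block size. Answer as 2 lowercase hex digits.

Key hex bytes c5 is 1 byte ≤ B = 7; zero-pad to 7 bytes: K' = c5 00 00 00 00 00 00.
K' ⊕ ipad = f3 36 36 36 36 36 36.
Inner input = f3 36 36 36 36 36 36 ∥ e1 e5.
Inner hash: XOR f3⊕36⊕36⊕36⊕36⊕36⊕36⊕e1⊕e5 = f7.

f7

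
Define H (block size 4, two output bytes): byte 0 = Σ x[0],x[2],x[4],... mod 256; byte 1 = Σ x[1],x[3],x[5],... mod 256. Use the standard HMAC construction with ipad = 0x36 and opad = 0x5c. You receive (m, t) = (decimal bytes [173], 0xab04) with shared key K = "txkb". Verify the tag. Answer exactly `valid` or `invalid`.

valid

Key "txkb" = 74 78 6b 62 is exactly B = 4 bytes: K' = 74 78 6b 62.
K' ⊕ ipad = 42 4e 5d 54; K' ⊕ opad = 28 24 37 3e.
Inner hash: even-index sum = 332 mod 256 = 76; odd-index sum = 162 mod 256 = 162 → 4c a2.
Outer hash (recomputed tag): even-index sum = 171 mod 256 = 171; odd-index sum = 260 mod 256 = 4 → ab 04.
Recomputed tag = ab04; claimed = ab04 → match.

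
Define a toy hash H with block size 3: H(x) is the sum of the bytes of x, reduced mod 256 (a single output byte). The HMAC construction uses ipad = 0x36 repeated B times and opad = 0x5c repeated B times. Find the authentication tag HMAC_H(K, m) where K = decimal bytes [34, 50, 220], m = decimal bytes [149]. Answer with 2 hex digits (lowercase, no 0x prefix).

03

Key decimal bytes [34, 50, 220] = 22 32 dc is exactly B = 3 bytes: K' = 22 32 dc.
K' ⊕ ipad = 14 04 ea.  K' ⊕ opad = 7e 6e 80.
Inner input = (K'⊕ipad) ∥ m = 14 04 ea ∥ 95.
Inner hash: sum = 20+4+234+149 = 407; mod 256 = 151 → 97.
Outer input = (K'⊕opad) ∥ inner = 7e 6e 80 ∥ 97.
Outer hash (tag): sum = 126+110+128+151 = 515; mod 256 = 3 → 03.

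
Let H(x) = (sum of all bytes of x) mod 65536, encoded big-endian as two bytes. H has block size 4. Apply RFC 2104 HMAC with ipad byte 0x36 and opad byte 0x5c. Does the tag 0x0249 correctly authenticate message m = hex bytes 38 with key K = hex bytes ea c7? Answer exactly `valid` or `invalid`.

Key hex bytes ea c7 is 2 bytes ≤ B = 4; zero-pad to 4 bytes: K' = ea c7 00 00.
K' ⊕ ipad = dc f1 36 36; K' ⊕ opad = b6 9b 5c 5c.
Inner hash: sum = 220+241+54+54+56 = 625 → 02 71.
Outer hash (recomputed tag): sum = 182+155+92+92+2+113 = 636 → 02 7c.
Recomputed tag = 027c; claimed = 0249 → mismatch.

invalid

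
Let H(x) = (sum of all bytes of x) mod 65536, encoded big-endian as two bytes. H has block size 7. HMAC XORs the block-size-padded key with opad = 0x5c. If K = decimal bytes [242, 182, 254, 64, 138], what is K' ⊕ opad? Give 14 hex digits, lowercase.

Key decimal bytes [242, 182, 254, 64, 138] = f2 b6 fe 40 8a is 5 bytes ≤ B = 7; zero-pad to 7 bytes: K' = f2 b6 fe 40 8a 00 00.
XOR each byte with 0x5c: f2⊕5c=ae, b6⊕5c=ea, fe⊕5c=a2, 40⊕5c=1c, 8a⊕5c=d6, 00⊕5c=5c, 00⊕5c=5c.

aeeaa21cd65c5c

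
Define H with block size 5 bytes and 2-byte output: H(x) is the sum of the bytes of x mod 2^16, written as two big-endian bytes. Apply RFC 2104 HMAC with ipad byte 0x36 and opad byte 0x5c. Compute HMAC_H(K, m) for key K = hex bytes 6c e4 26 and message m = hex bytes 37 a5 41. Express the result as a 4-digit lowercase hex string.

Key hex bytes 6c e4 26 is 3 bytes ≤ B = 5; zero-pad to 5 bytes: K' = 6c e4 26 00 00.
K' ⊕ ipad = 5a d2 10 36 36.  K' ⊕ opad = 30 b8 7a 5c 5c.
Inner input = (K'⊕ipad) ∥ m = 5a d2 10 36 36 ∥ 37 a5 41.
Inner hash: sum = 90+210+16+54+54+55+165+65 = 709 → 02 c5.
Outer input = (K'⊕opad) ∥ inner = 30 b8 7a 5c 5c ∥ 02 c5.
Outer hash (tag): sum = 48+184+122+92+92+2+197 = 737 → 02 e1.

02e1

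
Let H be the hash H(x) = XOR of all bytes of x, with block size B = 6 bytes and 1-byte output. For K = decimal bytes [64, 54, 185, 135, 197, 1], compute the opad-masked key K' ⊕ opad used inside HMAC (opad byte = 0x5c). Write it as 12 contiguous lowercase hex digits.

1c6ae5db995d

Key decimal bytes [64, 54, 185, 135, 197, 1] = 40 36 b9 87 c5 01 is exactly B = 6 bytes: K' = 40 36 b9 87 c5 01.
XOR each byte with 0x5c: 40⊕5c=1c, 36⊕5c=6a, b9⊕5c=e5, 87⊕5c=db, c5⊕5c=99, 01⊕5c=5d.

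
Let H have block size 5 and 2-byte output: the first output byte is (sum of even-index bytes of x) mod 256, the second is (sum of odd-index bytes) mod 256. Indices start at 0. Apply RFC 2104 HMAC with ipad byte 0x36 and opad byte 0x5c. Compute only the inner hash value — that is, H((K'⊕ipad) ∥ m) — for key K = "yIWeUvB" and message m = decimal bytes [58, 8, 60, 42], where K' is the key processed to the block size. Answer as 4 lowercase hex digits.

Key "yIWeUvB" = 79 49 57 65 55 76 42 is 7 bytes > B = 5, so hash it first: H(key) = 67 24, then zero-pad to 5 bytes: K' = 67 24 00 00 00.
K' ⊕ ipad = 51 12 36 36 36.
Inner input = 51 12 36 36 36 ∥ 3a 08 3c 2a.
Inner hash: even-index sum = 239 mod 256 = 239; odd-index sum = 190 mod 256 = 190 → ef be.

efbe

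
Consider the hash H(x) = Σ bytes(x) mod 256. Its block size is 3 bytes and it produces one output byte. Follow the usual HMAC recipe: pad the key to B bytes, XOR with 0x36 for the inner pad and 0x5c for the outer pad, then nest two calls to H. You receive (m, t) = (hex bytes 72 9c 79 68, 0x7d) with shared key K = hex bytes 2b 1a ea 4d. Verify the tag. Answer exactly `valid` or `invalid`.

Key hex bytes 2b 1a ea 4d is 4 bytes > B = 3, so hash it first: H(key) = 7c, then zero-pad to 3 bytes: K' = 7c 00 00.
K' ⊕ ipad = 4a 36 36; K' ⊕ opad = 20 5c 5c.
Inner hash: sum = 74+54+54+114+156+121+104 = 677; mod 256 = 165 → a5.
Outer hash (recomputed tag): sum = 32+92+92+165 = 381; mod 256 = 125 → 7d.
Recomputed tag = 7d; claimed = 7d → match.

valid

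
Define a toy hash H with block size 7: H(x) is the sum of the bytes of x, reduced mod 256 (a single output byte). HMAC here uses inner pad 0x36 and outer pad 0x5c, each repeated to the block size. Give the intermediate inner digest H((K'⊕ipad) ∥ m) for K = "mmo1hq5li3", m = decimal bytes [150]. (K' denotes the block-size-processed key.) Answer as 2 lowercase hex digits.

Key "mmo1hq5li3" = 6d 6d 6f 31 68 71 35 6c 69 33 is 10 bytes > B = 7, so hash it first: H(key) = 90, then zero-pad to 7 bytes: K' = 90 00 00 00 00 00 00.
K' ⊕ ipad = a6 36 36 36 36 36 36.
Inner input = a6 36 36 36 36 36 36 ∥ 96.
Inner hash: sum = 166+54+54+54+54+54+54+150 = 640; mod 256 = 128 → 80.

80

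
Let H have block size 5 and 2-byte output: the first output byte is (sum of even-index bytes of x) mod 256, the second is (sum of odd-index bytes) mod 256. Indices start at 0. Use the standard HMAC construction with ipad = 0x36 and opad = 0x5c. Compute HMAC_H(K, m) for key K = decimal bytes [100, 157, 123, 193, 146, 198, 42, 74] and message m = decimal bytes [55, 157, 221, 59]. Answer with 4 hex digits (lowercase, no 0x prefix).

217f

Key decimal bytes [100, 157, 123, 193, 146, 198, 42, 74] = 64 9d 7b c1 92 c6 2a 4a is 8 bytes > B = 5, so hash it first: H(key) = 9b 6e, then zero-pad to 5 bytes: K' = 9b 6e 00 00 00.
K' ⊕ ipad = ad 58 36 36 36.  K' ⊕ opad = c7 32 5c 5c 5c.
Inner input = (K'⊕ipad) ∥ m = ad 58 36 36 36 ∥ 37 9d dd 3b.
Inner hash: even-index sum = 497 mod 256 = 241; odd-index sum = 418 mod 256 = 162 → f1 a2.
Outer input = (K'⊕opad) ∥ inner = c7 32 5c 5c 5c ∥ f1 a2.
Outer hash (tag): even-index sum = 545 mod 256 = 33; odd-index sum = 383 mod 256 = 127 → 21 7f.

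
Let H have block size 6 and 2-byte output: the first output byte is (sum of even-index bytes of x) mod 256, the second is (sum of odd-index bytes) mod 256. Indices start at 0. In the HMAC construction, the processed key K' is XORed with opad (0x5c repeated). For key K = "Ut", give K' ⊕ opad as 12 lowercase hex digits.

Key "Ut" = 55 74 is 2 bytes ≤ B = 6; zero-pad to 6 bytes: K' = 55 74 00 00 00 00.
XOR each byte with 0x5c: 55⊕5c=09, 74⊕5c=28, 00⊕5c=5c, 00⊕5c=5c, 00⊕5c=5c, 00⊕5c=5c.

09285c5c5c5c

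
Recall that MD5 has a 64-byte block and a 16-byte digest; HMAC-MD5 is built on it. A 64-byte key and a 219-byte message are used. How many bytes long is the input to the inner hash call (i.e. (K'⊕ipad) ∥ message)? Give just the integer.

283

Key is 64 ≤ 64 bytes, zero-padded: |K'| = 64.
Inner input = (K'⊕ipad) ∥ m → 64 + 219 = 283 bytes.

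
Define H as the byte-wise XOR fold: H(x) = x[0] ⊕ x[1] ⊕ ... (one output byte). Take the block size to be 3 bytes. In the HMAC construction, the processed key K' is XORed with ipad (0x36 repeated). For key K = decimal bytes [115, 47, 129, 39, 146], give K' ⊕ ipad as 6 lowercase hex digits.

5e3636

Key decimal bytes [115, 47, 129, 39, 146] = 73 2f 81 27 92 is 5 bytes > B = 3, so hash it first: H(key) = 68, then zero-pad to 3 bytes: K' = 68 00 00.
XOR each byte with 0x36: 68⊕36=5e, 00⊕36=36, 00⊕36=36.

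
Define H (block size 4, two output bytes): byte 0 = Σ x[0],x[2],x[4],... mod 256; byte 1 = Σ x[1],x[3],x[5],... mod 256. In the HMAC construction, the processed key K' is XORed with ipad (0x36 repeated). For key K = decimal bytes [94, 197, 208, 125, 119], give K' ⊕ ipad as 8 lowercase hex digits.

Key decimal bytes [94, 197, 208, 125, 119] = 5e c5 d0 7d 77 is 5 bytes > B = 4, so hash it first: H(key) = a5 42, then zero-pad to 4 bytes: K' = a5 42 00 00.
XOR each byte with 0x36: a5⊕36=93, 42⊕36=74, 00⊕36=36, 00⊕36=36.

93743636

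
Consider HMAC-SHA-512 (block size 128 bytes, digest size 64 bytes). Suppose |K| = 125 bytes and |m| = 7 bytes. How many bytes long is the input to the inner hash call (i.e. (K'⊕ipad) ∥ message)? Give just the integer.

135

Key is 125 ≤ 128 bytes, zero-padded: |K'| = 128.
Inner input = (K'⊕ipad) ∥ m → 128 + 7 = 135 bytes.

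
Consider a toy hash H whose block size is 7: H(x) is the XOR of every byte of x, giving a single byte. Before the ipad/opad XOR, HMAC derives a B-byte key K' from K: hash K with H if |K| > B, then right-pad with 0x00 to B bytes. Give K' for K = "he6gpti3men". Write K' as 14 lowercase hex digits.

|K| = 11 > B = 7, so first hash the key.
H(K): XOR 68⊕65⊕36⊕67⊕70⊕74⊕69⊕33⊕6d⊕65⊕6e = 64.
Zero-pad H(K) = 64 to 7 bytes: K' = 64 00 00 00 00 00 00.

64000000000000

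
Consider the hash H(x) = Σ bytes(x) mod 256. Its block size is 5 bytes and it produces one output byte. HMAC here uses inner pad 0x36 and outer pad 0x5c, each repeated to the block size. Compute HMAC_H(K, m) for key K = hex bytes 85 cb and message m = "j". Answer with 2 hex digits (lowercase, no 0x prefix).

Key hex bytes 85 cb is 2 bytes ≤ B = 5; zero-pad to 5 bytes: K' = 85 cb 00 00 00.
K' ⊕ ipad = b3 fd 36 36 36.  K' ⊕ opad = d9 97 5c 5c 5c.
Inner input = (K'⊕ipad) ∥ m = b3 fd 36 36 36 ∥ 6a.
Inner hash: sum = 179+253+54+54+54+106 = 700; mod 256 = 188 → bc.
Outer input = (K'⊕opad) ∥ inner = d9 97 5c 5c 5c ∥ bc.
Outer hash (tag): sum = 217+151+92+92+92+188 = 832; mod 256 = 64 → 40.

40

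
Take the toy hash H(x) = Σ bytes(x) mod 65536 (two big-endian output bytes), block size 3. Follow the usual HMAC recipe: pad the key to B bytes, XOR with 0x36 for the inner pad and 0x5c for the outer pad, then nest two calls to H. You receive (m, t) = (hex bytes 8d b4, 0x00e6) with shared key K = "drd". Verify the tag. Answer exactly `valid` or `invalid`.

Key "drd" = 64 72 64 is exactly B = 3 bytes: K' = 64 72 64.
K' ⊕ ipad = 52 44 52; K' ⊕ opad = 38 2e 38.
Inner hash: sum = 82+68+82+141+180 = 553 → 02 29.
Outer hash (recomputed tag): sum = 56+46+56+2+41 = 201 → 00 c9.
Recomputed tag = 00c9; claimed = 00e6 → mismatch.

invalid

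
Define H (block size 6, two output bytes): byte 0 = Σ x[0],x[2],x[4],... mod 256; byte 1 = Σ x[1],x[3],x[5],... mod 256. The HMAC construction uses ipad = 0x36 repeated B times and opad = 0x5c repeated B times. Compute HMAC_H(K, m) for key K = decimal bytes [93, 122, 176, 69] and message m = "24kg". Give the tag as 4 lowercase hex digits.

Key decimal bytes [93, 122, 176, 69] = 5d 7a b0 45 is 4 bytes ≤ B = 6; zero-pad to 6 bytes: K' = 5d 7a b0 45 00 00.
K' ⊕ ipad = 6b 4c 86 73 36 36.  K' ⊕ opad = 01 26 ec 19 5c 5c.
Inner input = (K'⊕ipad) ∥ m = 6b 4c 86 73 36 36 ∥ 32 34 6b 67.
Inner hash: even-index sum = 452 mod 256 = 196; odd-index sum = 400 mod 256 = 144 → c4 90.
Outer input = (K'⊕opad) ∥ inner = 01 26 ec 19 5c 5c ∥ c4 90.
Outer hash (tag): even-index sum = 525 mod 256 = 13; odd-index sum = 299 mod 256 = 43 → 0d 2b.

0d2b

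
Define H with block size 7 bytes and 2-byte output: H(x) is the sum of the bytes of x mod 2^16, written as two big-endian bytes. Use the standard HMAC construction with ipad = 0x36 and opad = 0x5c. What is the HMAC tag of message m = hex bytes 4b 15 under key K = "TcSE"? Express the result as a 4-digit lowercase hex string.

Key "TcSE" = 54 63 53 45 is 4 bytes ≤ B = 7; zero-pad to 7 bytes: K' = 54 63 53 45 00 00 00.
K' ⊕ ipad = 62 55 65 73 36 36 36.  K' ⊕ opad = 08 3f 0f 19 5c 5c 5c.
Inner input = (K'⊕ipad) ∥ m = 62 55 65 73 36 36 36 ∥ 4b 15.
Inner hash: sum = 98+85+101+115+54+54+54+75+21 = 657 → 02 91.
Outer input = (K'⊕opad) ∥ inner = 08 3f 0f 19 5c 5c 5c ∥ 02 91.
Outer hash (tag): sum = 8+63+15+25+92+92+92+2+145 = 534 → 02 16.

0216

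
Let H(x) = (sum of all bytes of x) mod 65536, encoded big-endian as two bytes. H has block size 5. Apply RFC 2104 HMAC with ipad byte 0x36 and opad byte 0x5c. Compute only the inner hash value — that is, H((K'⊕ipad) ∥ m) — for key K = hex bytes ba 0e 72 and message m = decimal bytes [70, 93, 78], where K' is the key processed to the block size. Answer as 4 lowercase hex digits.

0265

Key hex bytes ba 0e 72 is 3 bytes ≤ B = 5; zero-pad to 5 bytes: K' = ba 0e 72 00 00.
K' ⊕ ipad = 8c 38 44 36 36.
Inner input = 8c 38 44 36 36 ∥ 46 5d 4e.
Inner hash: sum = 140+56+68+54+54+70+93+78 = 613 → 02 65.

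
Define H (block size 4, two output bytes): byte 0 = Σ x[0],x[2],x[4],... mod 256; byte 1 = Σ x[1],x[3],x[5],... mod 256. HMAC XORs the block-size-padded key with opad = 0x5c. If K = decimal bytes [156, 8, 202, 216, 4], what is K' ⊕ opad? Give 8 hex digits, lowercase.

36bc5c5c

Key decimal bytes [156, 8, 202, 216, 4] = 9c 08 ca d8 04 is 5 bytes > B = 4, so hash it first: H(key) = 6a e0, then zero-pad to 4 bytes: K' = 6a e0 00 00.
XOR each byte with 0x5c: 6a⊕5c=36, e0⊕5c=bc, 00⊕5c=5c, 00⊕5c=5c.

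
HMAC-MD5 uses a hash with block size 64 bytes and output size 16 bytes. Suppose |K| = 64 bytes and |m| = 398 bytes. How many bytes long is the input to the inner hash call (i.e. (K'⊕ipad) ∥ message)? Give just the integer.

Key is 64 ≤ 64 bytes, zero-padded: |K'| = 64.
Inner input = (K'⊕ipad) ∥ m → 64 + 398 = 462 bytes.

462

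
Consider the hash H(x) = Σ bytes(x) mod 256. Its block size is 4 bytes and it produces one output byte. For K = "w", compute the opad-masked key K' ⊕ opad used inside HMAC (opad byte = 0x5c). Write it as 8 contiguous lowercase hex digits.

Key "w" = 77 is 1 byte ≤ B = 4; zero-pad to 4 bytes: K' = 77 00 00 00.
XOR each byte with 0x5c: 77⊕5c=2b, 00⊕5c=5c, 00⊕5c=5c, 00⊕5c=5c.

2b5c5c5c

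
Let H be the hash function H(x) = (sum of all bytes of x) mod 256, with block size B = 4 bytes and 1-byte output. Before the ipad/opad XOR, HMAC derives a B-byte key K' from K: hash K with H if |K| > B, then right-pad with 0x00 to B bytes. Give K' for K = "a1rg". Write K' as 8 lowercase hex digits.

Key "a1rg" = 61 31 72 67 is exactly B = 4 bytes: K' = 61 31 72 67.

61317267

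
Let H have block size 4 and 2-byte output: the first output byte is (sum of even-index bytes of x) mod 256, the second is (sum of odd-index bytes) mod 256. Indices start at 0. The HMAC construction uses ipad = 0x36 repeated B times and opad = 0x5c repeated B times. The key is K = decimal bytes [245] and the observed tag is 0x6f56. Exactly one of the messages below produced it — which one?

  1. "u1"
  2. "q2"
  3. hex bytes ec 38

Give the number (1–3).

Key decimal bytes [245] = f5 is 1 byte ≤ B = 4; zero-pad to 4 bytes: K' = f5 00 00 00.
K' ⊕ ipad = c3 36 36 36; K' ⊕ opad = a9 5c 5c 5c.
m1: inner = H(c3 36 36 36 75 31) = 6e 9d; tag = H(a9 5c 5c 5c 6e 9d) = 7355
m2: inner = H(c3 36 36 36 71 32) = 6a 9e; tag = H(a9 5c 5c 5c 6a 9e) = 6f56 ← matches
m3: inner = H(c3 36 36 36 ec 38) = e5 a4; tag = H(a9 5c 5c 5c e5 a4) = ea5c

2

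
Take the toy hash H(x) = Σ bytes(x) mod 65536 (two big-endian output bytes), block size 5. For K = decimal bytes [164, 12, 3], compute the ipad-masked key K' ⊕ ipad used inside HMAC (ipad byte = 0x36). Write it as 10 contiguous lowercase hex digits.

Key decimal bytes [164, 12, 3] = a4 0c 03 is 3 bytes ≤ B = 5; zero-pad to 5 bytes: K' = a4 0c 03 00 00.
XOR each byte with 0x36: a4⊕36=92, 0c⊕36=3a, 03⊕36=35, 00⊕36=36, 00⊕36=36.

923a353636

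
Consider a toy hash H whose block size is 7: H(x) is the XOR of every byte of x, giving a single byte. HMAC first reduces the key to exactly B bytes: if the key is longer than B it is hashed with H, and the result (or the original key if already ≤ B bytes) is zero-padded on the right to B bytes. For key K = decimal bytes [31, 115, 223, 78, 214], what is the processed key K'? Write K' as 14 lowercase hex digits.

Key decimal bytes [31, 115, 223, 78, 214] = 1f 73 df 4e d6 is 5 bytes ≤ B = 7; zero-pad to 7 bytes: K' = 1f 73 df 4e d6 00 00.

1f73df4ed60000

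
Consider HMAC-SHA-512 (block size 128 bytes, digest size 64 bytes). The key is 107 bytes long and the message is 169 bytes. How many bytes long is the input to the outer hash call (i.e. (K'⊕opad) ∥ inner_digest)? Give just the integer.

192

Key is 107 ≤ 128 bytes, zero-padded: |K'| = 128.
Outer input = (K'⊕opad) ∥ H(inner) → 128 + 64 = 192 bytes.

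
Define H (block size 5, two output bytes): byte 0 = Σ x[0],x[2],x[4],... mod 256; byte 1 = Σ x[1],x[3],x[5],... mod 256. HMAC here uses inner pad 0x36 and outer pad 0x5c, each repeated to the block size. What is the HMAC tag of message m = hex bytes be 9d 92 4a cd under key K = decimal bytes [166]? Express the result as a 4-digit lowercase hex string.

Key decimal bytes [166] = a6 is 1 byte ≤ B = 5; zero-pad to 5 bytes: K' = a6 00 00 00 00.
K' ⊕ ipad = 90 36 36 36 36.  K' ⊕ opad = fa 5c 5c 5c 5c.
Inner input = (K'⊕ipad) ∥ m = 90 36 36 36 36 ∥ be 9d 92 4a cd.
Inner hash: even-index sum = 483 mod 256 = 227; odd-index sum = 649 mod 256 = 137 → e3 89.
Outer input = (K'⊕opad) ∥ inner = fa 5c 5c 5c 5c ∥ e3 89.
Outer hash (tag): even-index sum = 571 mod 256 = 59; odd-index sum = 411 mod 256 = 155 → 3b 9b.

3b9b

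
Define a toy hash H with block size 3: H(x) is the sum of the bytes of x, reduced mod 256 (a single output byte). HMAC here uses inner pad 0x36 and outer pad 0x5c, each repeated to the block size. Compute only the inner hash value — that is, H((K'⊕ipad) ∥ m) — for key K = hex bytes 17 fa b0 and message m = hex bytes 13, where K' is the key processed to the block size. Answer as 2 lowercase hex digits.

Key hex bytes 17 fa b0 is exactly B = 3 bytes: K' = 17 fa b0.
K' ⊕ ipad = 21 cc 86.
Inner input = 21 cc 86 ∥ 13.
Inner hash: sum = 33+204+134+19 = 390; mod 256 = 134 → 86.

86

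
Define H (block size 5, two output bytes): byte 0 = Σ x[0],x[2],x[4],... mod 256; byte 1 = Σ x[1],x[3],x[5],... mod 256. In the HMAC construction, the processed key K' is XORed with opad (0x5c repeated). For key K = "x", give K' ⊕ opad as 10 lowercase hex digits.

245c5c5c5c

Key "x" = 78 is 1 byte ≤ B = 5; zero-pad to 5 bytes: K' = 78 00 00 00 00.
XOR each byte with 0x5c: 78⊕5c=24, 00⊕5c=5c, 00⊕5c=5c, 00⊕5c=5c, 00⊕5c=5c.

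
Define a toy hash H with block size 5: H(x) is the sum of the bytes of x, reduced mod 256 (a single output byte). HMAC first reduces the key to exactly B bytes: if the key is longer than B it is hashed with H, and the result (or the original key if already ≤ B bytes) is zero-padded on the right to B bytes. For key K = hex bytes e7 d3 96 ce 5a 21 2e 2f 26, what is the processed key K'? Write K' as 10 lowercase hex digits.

|K| = 9 > B = 5, so first hash the key.
H(K): sum = 231+211+150+206+90+33+46+47+38 = 1052; mod 256 = 28 → 1c.
Zero-pad H(K) = 1c to 5 bytes: K' = 1c 00 00 00 00.

1c00000000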